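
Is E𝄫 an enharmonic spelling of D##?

No

Ebb is pitch class 2; D## is pitch class 4.
The pitch classes differ (2 vs. 4), so they are not enharmonic equivalents.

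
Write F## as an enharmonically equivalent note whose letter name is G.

G

F## is pitch class 7. The letter G alone is pitch class 7.
Pitch class 7 on G needs no accidental: G.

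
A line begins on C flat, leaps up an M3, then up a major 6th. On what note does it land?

C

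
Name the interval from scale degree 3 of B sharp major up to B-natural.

diminished sixth

Scale degree 3 of B# major is D##.
D## up to B: letters D→B make it a sixth; 7 semitones makes it diminished.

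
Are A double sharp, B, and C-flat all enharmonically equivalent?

A## = pitch class 11 and B = pitch class 11 and Cb = pitch class 11 — the same pitch class, so they are enharmonic equivalents.

Yes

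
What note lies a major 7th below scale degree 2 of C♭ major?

Scale degree 2 of Cb major is Db.
A major seventh (11 semitones) below Db lands on the letter E, giving Ebb.

Ebb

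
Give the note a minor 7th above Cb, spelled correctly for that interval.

A seventh above C lands on the letter B.
A minor seventh spans 10 semitones, so Cb moves to pitch class 9. On the letter B that is Bbb.

Bbb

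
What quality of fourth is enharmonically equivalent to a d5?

A diminished fifth spans 6 semitones.
A fourth spanning 6 semitones is augmented (the perfect fourth is 5).

augmented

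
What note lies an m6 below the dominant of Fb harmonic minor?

Eb

The dominant of Fb harmonic minor is Cb.
A minor sixth (8 semitones) below Cb lands on the letter E, giving Eb.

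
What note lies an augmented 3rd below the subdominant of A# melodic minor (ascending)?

The subdominant of A# melodic minor (ascending) is D#.
An augmented third (5 semitones) below D# lands on the letter B, giving Bb.

Bb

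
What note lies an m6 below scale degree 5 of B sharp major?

A##

Scale degree 5 of B# major is F##.
A minor sixth (8 semitones) below F## lands on the letter A, giving A##.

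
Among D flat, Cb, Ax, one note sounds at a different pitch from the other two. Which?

In 12-tone equal temperament, enharmonic equivalents share a pitch class. Db is pitch class 1; Cb is pitch class 11; A## is pitch class 11.
Cb and A## share pitch class 11, while Db is pitch class 1.

Db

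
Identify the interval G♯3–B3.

minor third

The letter names run G→B, a span of 2 letter steps, so the interval is some kind of third.
G# to B is 3 semitones. A major third is 4, so 3 makes it minor.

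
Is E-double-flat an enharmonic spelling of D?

Yes

Ebb is pitch class 2; D is pitch class 2.
All spellings map to pitch class 2, so they are enharmonically equivalent.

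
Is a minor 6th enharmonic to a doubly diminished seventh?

A minor sixth spans 8 semitones; a doubly diminished seventh spans 8.
They are enharmonically equivalent.

Yes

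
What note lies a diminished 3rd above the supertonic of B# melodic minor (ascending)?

E

The supertonic of B# melodic minor (ascending) is C##.
A diminished third (2 semitones) above C## lands on the letter E, giving E.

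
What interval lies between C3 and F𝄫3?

doubly diminished fourth

Counting letters C–D–E–F gives a fourth.
C→Fbb = 3 semitones, 2 narrower than the perfect fourth (5), so doubly diminished.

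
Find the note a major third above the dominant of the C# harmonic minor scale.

B#

The dominant of C# harmonic minor is G#.
A major third (4 semitones) above G# lands on the letter B, giving B#.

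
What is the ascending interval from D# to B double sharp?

augmented sixth

Counting letters D–E–F–G–A–B gives a sixth.
D#→B## = 10 semitones, 1 wider than the major sixth (9), so augmented.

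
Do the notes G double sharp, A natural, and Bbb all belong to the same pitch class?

G## is pitch class 9; A is pitch class 9; Bbb is pitch class 9.
All spellings map to pitch class 9, so they are enharmonically equivalent.

Yes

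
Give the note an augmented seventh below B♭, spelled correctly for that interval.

B down a major seventh is C, so the target letter is C.
From Bb, an augmented seventh is 12 semitones down: Cbb.

Cbb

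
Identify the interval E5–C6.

minor sixth

The letter names run E→C, a span of 5 letter steps, so the interval is some kind of sixth.
E to C is 8 semitones. A major sixth is 9, so 8 makes it minor.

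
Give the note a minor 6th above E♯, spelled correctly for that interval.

C#

E up a major sixth is C#, so the target letter is C.
From E#, a minor sixth is 8 semitones up: C#.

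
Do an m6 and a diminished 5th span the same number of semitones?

A minor sixth spans 8 semitones; a diminished fifth spans 6.
The spans differ, so they are not enharmonic equivalents.

No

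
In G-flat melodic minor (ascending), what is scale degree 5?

Db

Degree 5 takes the letter 4 steps above G, which is D.
In melodic minor (ascending), degree 5 sits 7 semitones above the tonic. Gb + 7 semitones is pitch class 1, spelled on D as Db.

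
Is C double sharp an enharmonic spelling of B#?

No

Two spellings are enharmonically equivalent only if they share a pitch class.
Here C## → 2, B# → 0; 0 ≠ 2, so they are not.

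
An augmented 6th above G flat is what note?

G up a major sixth is E, so the target letter is E.
From Gb, an augmented sixth is 10 semitones up: E.

E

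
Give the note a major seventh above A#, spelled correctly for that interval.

G##

A up a major seventh is G#, so the target letter is G.
From A#, a major seventh is 11 semitones up: G##.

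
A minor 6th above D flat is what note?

Bbb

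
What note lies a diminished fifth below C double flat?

A fifth below C lands on the letter F.
A diminished fifth spans 6 semitones, so Cbb moves to pitch class 4. On the letter F that is Fb.

Fb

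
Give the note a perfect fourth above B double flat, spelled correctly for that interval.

Ebb

A fourth above B lands on the letter E.
A perfect fourth spans 5 semitones, so Bbb moves to pitch class 2. On the letter E that is Ebb.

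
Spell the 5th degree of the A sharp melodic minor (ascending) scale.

The A# melodic minor (ascending) scale runs A# B# C# D# E# F## G##.
Degree 5 is E#.

E#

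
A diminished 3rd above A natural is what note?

Cb

A up a major third is C#, so the target letter is C.
From A, a diminished third is 2 semitones up: Cb.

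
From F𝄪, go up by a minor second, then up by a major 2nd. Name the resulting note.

A minor second up from F## is G# (letter G, 1 semitone up).
A major second up from G# is A# (letter A, 2 semitones up).

A#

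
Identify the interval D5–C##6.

The letter names run D→C, a span of 6 letter steps, so the interval is some kind of seventh.
D to C## is 12 semitones. A major seventh is 11, so 12 makes it augmented.

augmented seventh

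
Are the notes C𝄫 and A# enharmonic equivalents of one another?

Cbb = pitch class 10 and A# = pitch class 10 — the same pitch class, so they are enharmonic equivalents.

Yes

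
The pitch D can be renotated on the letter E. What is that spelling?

D is pitch class 2. The letter E alone is pitch class 4.
To reach pitch class 2 from E requires an offset of -2 semitones, i.e. double flat: Ebb.

Ebb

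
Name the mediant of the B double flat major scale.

The Bbb major scale runs Bbb Cb Db Ebb Fb Gb Ab.
Degree 3 is Db.

Db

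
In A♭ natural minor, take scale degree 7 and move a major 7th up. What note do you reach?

F

Scale degree 7 of Ab natural minor is Gb.
A major seventh (11 semitones) above Gb lands on the letter F, giving F.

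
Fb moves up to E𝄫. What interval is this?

The letter names run F→E, a span of 6 letter steps, so the interval is some kind of seventh.
Fb to Ebb is 10 semitones. A major seventh is 11, so 10 makes it minor.

minor seventh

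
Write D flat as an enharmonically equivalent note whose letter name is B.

Db is pitch class 1. The letter B alone is pitch class 11.
To reach pitch class 1 from B requires an offset of +2 semitones, i.e. double sharp: B##.

B##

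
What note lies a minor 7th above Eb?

A seventh above E lands on the letter D.
A minor seventh spans 10 semitones, so Eb moves to pitch class 1. On the letter D that is Db.

Db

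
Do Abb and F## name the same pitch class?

Yes

Abb = pitch class 7 and F## = pitch class 7 — the same pitch class, so they are enharmonic equivalents.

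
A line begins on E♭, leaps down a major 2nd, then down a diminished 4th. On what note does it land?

A

A major second down from Eb is Db (letter D, 2 semitones down).
A diminished fourth down from Db is A (letter A, 4 semitones down).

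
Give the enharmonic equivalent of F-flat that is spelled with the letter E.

E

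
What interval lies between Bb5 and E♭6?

The letter names run B→E, a span of 3 letter steps, so the interval is some kind of fourth.
Bb to Eb is 5 semitones. A perfect fourth is 5, so 5 makes it perfect.

perfect fourth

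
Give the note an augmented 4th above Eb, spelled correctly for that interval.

A fourth above E lands on the letter A.
An augmented fourth spans 6 semitones, so Eb moves to pitch class 9. On the letter A that is A.

A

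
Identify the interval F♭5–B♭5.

The letter names run F→B, a span of 3 letter steps, so the interval is some kind of fourth.
Fb to Bb is 6 semitones. A perfect fourth is 5, so 6 makes it augmented.

augmented fourth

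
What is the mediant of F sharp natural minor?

A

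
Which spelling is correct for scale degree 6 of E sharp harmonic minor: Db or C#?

Each scale degree takes a distinct letter name. Degree 6 of a scale on E must use the letter C.
C# and Db are enharmonically the same pitch, but only C# uses the letter C, so it is the correct spelling here.

C#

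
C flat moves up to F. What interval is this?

The letter names run C→F, a span of 3 letter steps, so the interval is some kind of fourth.
Cb to F is 6 semitones. A perfect fourth is 5, so 6 makes it augmented.

augmented fourth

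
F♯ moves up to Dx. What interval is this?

augmented sixth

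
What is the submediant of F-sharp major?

Degree 6 takes the letter 5 steps above F, which is D.
In major, degree 6 sits 9 semitones above the tonic. F# + 9 semitones is pitch class 3, spelled on D as D#.

D#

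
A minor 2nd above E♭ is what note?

Fb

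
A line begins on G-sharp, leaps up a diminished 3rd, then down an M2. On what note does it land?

Ab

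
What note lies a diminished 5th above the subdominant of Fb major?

Fbb

The subdominant of Fb major is Bbb.
A diminished fifth (6 semitones) above Bbb lands on the letter F, giving Fbb.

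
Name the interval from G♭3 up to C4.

augmented fourth

The letter names run G→C, a span of 3 letter steps, so the interval is some kind of fourth.
Gb to C is 6 semitones. A perfect fourth is 5, so 6 makes it augmented.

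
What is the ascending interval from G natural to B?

The letter names run G→B, a span of 2 letter steps, so the interval is some kind of third.
G to B is 4 semitones. A major third is 4, so 4 makes it major.

major third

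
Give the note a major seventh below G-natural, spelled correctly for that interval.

A seventh below G lands on the letter A.
A major seventh spans 11 semitones, so G moves to pitch class 8. On the letter A that is Ab.

Ab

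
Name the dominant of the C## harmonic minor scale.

G##

The C## harmonic minor scale runs C## D## E# F## G## A# B##.
Degree 5 is G##.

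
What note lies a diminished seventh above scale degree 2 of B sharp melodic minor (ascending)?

B

Scale degree 2 of B# melodic minor (ascending) is C##.
A diminished seventh (9 semitones) above C## lands on the letter B, giving B.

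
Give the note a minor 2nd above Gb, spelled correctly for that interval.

A second above G lands on the letter A.
A minor second spans 1 semitone, so Gb moves to pitch class 7. On the letter A that is Abb.

Abb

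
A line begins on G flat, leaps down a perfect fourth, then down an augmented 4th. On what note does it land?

Abb

A perfect fourth down from Gb is Db (letter D, 5 semitones down).
An augmented fourth down from Db is Abb (letter A, 6 semitones down).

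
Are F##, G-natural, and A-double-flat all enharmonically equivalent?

F## is pitch class 7; G is pitch class 7; Abb is pitch class 7.
All spellings map to pitch class 7, so they are enharmonically equivalent.

Yes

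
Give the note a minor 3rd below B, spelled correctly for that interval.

G#

A third below B lands on the letter G.
A minor third spans 3 semitones, so B moves to pitch class 8. On the letter G that is G#.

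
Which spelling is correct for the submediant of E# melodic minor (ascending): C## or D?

C##

Each scale degree takes a distinct letter name. Degree 6 of a scale on E must use the letter C.
C## and D are enharmonically the same pitch, but only C## uses the letter C, so it is the correct spelling here.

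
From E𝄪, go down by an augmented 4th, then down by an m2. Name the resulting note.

A##

An augmented fourth down from E## is B# (letter B, 6 semitones down).
A minor second down from B# is A## (letter A, 1 semitone down).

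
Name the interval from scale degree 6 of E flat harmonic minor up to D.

Scale degree 6 of Eb harmonic minor is Cb.
Cb up to D: letters C→D make it a second; 3 semitones makes it augmented.

augmented second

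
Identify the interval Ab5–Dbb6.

Counting letters A–B–C–D gives a fourth.
Ab→Dbb = 4 semitones, 1 narrower than the perfect fourth (5), so diminished.

diminished fourth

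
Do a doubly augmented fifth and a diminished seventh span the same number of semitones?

Yes

A doubly augmented fifth spans 9 semitones; a diminished seventh spans 9.
They are enharmonically equivalent.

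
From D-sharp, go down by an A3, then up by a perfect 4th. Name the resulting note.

An augmented third down from D# is Bb (letter B, 5 semitones down).
A perfect fourth up from Bb is Eb (letter E, 5 semitones up).

Eb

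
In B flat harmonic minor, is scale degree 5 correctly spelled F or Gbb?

Each scale degree takes a distinct letter name. Degree 5 of a scale on B must use the letter F.
F and Gbb are enharmonically the same pitch, but only F uses the letter F, so it is the correct spelling here.

F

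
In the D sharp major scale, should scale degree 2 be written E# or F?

Each scale degree takes a distinct letter name. Degree 2 of a scale on D must use the letter E.
E# and F are enharmonically the same pitch, but only E# uses the letter E, so it is the correct spelling here.

E#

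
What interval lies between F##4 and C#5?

diminished fifth

Counting letters F–G–A–B–C gives a fifth.
F##→C# = 6 semitones, 1 narrower than the perfect fifth (7), so diminished.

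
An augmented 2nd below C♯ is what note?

A second below C lands on the letter B.
An augmented second spans 3 semitones, so C# moves to pitch class 10. On the letter B that is Bb.

Bb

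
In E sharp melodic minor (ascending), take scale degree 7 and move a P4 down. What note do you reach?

Scale degree 7 of E# melodic minor (ascending) is D##.
A perfect fourth (5 semitones) below D## lands on the letter A, giving A##.

A##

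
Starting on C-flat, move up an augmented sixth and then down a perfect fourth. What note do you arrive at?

An augmented sixth up from Cb is A (letter A, 10 semitones up).
A perfect fourth down from A is E (letter E, 5 semitones down).

E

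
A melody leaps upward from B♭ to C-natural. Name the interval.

major second

Counting letters B–C gives a second.
Bb→C = 2 semitones, exactly the major second.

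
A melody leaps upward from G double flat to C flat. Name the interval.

augmented fourth

The letter names run G→C, a span of 3 letter steps, so the interval is some kind of fourth.
Gbb to Cb is 6 semitones. A perfect fourth is 5, so 6 makes it augmented.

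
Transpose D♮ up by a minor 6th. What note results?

Bb

A sixth above D lands on the letter B.
A minor sixth spans 8 semitones, so D moves to pitch class 10. On the letter B that is Bb.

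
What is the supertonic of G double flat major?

Abb

Degree 2 takes the letter 1 step above G, which is A.
In major, degree 2 sits 2 semitones above the tonic. Gbb + 2 semitones is pitch class 7, spelled on A as Abb.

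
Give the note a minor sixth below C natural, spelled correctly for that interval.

A sixth below C lands on the letter E.
A minor sixth spans 8 semitones, so C moves to pitch class 4. On the letter E that is E.

E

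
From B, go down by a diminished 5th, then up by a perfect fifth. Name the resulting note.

A diminished fifth down from B is E# (letter E, 6 semitones down).
A perfect fifth up from E# is B# (letter B, 7 semitones up).

B#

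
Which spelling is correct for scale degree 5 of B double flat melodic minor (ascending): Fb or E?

Each scale degree takes a distinct letter name. Degree 5 of a scale on B must use the letter F.
Fb and E are enharmonically the same pitch, but only Fb uses the letter F, so it is the correct spelling here.

Fb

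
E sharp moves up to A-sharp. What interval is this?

perfect fourth

The letter names run E→A, a span of 3 letter steps, so the interval is some kind of fourth.
E# to A# is 5 semitones. A perfect fourth is 5, so 5 makes it perfect.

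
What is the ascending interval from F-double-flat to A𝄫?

major third

The letter names run F→A, a span of 2 letter steps, so the interval is some kind of third.
Fbb to Abb is 4 semitones. A major third is 4, so 4 makes it major.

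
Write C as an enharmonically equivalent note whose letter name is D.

Plain D sits 2 semitones above C, so on the letter D the same pitch needs a double flat: Dbb.

Dbb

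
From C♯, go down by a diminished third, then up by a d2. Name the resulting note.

A diminished third down from C# is A## (letter A, 2 semitones down).
A diminished second up from A## is B (letter B, 0 semitones up).

B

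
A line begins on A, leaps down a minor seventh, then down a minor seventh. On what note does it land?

C#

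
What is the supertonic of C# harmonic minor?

Degree 2 takes the letter 1 step above C, which is D.
In harmonic minor, degree 2 sits 2 semitones above the tonic. C# + 2 semitones is pitch class 3, spelled on D as D#.

D#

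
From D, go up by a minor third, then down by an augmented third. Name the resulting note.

A minor third up from D is F (letter F, 3 semitones up).
An augmented third down from F is Dbb (letter D, 5 semitones down).

Dbb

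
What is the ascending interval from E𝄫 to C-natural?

Counting letters E–F–G–A–B–C gives a sixth.
Ebb→C = 10 semitones, 1 wider than the major sixth (9), so augmented.

augmented sixth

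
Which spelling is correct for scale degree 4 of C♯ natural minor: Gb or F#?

Each scale degree takes a distinct letter name. Degree 4 of a scale on C must use the letter F.
F# and Gb are enharmonically the same pitch, but only F# uses the letter F, so it is the correct spelling here.

F#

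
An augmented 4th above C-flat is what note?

F

A fourth above C lands on the letter F.
An augmented fourth spans 6 semitones, so Cb moves to pitch class 5. On the letter F that is F.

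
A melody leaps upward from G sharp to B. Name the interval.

minor third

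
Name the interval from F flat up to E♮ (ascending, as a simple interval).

augmented seventh

Counting letters F–G–A–B–C–D–E gives a seventh.
Fb→E = 12 semitones, 1 wider than the major seventh (11), so augmented.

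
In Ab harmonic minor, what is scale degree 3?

Cb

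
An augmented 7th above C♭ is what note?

B

C up a major seventh is B, so the target letter is B.
From Cb, an augmented seventh is 12 semitones up: B.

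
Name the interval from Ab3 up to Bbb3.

minor second

Counting letters A–B gives a second.
Ab→Bbb = 1 semitone, 1 narrower than the major second (2), so minor.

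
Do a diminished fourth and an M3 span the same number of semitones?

Yes

A diminished fourth spans 4 semitones; a major third spans 4.
They are enharmonically equivalent.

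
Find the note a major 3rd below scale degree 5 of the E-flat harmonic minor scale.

Gb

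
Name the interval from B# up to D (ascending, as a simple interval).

The letter names run B→D, a span of 2 letter steps, so the interval is some kind of third.
B# to D is 2 semitones. A major third is 4, so 2 makes it diminished.

diminished third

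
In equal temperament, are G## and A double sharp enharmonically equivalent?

No

Two spellings are enharmonically equivalent only if they share a pitch class.
Here G## → 9, A## → 11; 9 ≠ 11, so they are not.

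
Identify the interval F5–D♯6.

The letter names run F→D, a span of 5 letter steps, so the interval is some kind of sixth.
F to D# is 10 semitones. A major sixth is 9, so 10 makes it augmented.

augmented sixth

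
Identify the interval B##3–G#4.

diminished sixth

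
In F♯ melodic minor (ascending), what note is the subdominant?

B

Degree 4 takes the letter 3 steps above F, which is B.
In melodic minor (ascending), degree 4 sits 5 semitones above the tonic. F# + 5 semitones is pitch class 11, spelled on B as B.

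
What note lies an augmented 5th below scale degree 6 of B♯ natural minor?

C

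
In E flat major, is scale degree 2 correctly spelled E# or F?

F

Each scale degree takes a distinct letter name. Degree 2 of a scale on E must use the letter F.
F and E# are enharmonically the same pitch, but only F uses the letter F, so it is the correct spelling here.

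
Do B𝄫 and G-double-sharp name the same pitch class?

Yes

Bbb is pitch class 9; G## is pitch class 9.
All spellings map to pitch class 9, so they are enharmonically equivalent.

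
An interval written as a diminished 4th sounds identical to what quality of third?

A diminished fourth spans 4 semitones.
A third spanning 4 semitones is major (the major third is 4).

major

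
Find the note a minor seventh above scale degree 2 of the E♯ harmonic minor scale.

E#

Scale degree 2 of E# harmonic minor is F##.
A minor seventh (10 semitones) above F## lands on the letter E, giving E#.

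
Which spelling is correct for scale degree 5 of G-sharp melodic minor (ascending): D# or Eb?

D#

Each scale degree takes a distinct letter name. Degree 5 of a scale on G must use the letter D.
D# and Eb are enharmonically the same pitch, but only D# uses the letter D, so it is the correct spelling here.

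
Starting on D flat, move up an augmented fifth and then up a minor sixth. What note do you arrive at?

An augmented fifth up from Db is A (letter A, 8 semitones up).
A minor sixth up from A is F (letter F, 8 semitones up).

F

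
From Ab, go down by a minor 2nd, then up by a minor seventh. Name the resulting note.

F

A minor second down from Ab is G (letter G, 1 semitone down).
A minor seventh up from G is F (letter F, 10 semitones up).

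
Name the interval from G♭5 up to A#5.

doubly augmented second

The letter names run G→A, a span of 1 letter step, so the interval is some kind of second.
Gb to A# is 4 semitones. A major second is 2, so 4 makes it doubly augmented.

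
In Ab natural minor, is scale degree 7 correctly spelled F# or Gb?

Gb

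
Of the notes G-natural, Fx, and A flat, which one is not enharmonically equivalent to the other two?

In 12-tone equal temperament, enharmonic equivalents share a pitch class. G is pitch class 7; F## is pitch class 7; Ab is pitch class 8.
G and F## share pitch class 7, while Ab is pitch class 8.

Ab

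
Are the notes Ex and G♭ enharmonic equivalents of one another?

E## is pitch class 6; Gb is pitch class 6.
All spellings map to pitch class 6, so they are enharmonically equivalent.

Yes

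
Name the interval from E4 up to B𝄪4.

The letter names run E→B, a span of 4 letter steps, so the interval is some kind of fifth.
E to B## is 9 semitones. A perfect fifth is 7, so 9 makes it doubly augmented.

doubly augmented fifth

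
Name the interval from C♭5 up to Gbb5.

The letter names run C→G, a span of 4 letter steps, so the interval is some kind of fifth.
Cb to Gbb is 6 semitones. A perfect fifth is 7, so 6 makes it diminished.

diminished fifth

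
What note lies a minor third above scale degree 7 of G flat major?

Scale degree 7 of Gb major is F.
A minor third (3 semitones) above F lands on the letter A, giving Ab.

Ab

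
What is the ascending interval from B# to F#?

diminished fifth

The letter names run B→F, a span of 4 letter steps, so the interval is some kind of fifth.
B# to F# is 6 semitones. A perfect fifth is 7, so 6 makes it diminished.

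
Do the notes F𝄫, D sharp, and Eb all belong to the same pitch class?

Yes

Fbb is pitch class 3; D# is pitch class 3; Eb is pitch class 3.
All spellings map to pitch class 3, so they are enharmonically equivalent.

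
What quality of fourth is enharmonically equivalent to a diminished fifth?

augmented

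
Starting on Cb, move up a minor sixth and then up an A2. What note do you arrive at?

A minor sixth up from Cb is Abb (letter A, 8 semitones up).
An augmented second up from Abb is Bb (letter B, 3 semitones up).

Bb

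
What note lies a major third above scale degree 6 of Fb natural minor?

Fb

Scale degree 6 of Fb natural minor is Dbb.
A major third (4 semitones) above Dbb lands on the letter F, giving Fb.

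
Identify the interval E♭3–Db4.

minor seventh

Counting letters E–F–G–A–B–C–D gives a seventh.
Eb→Db = 10 semitones, 1 narrower than the major seventh (11), so minor.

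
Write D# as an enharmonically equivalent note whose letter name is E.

D# is pitch class 3. The letter E alone is pitch class 4.
To reach pitch class 3 from E requires an offset of -1 semitone, i.e. flat: Eb.

Eb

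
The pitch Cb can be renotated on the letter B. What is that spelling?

B

Plain B sits at the same pitch as Cb, so on the letter B the same pitch needs a natural: B.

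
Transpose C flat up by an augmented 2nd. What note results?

D

A second above C lands on the letter D.
An augmented second spans 3 semitones, so Cb moves to pitch class 2. On the letter D that is D.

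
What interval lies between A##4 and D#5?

Counting letters A–B–C–D gives a fourth.
A##→D# = 4 semitones, 1 narrower than the perfect fourth (5), so diminished.

diminished fourth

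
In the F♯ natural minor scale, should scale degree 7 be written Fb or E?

Each scale degree takes a distinct letter name. Degree 7 of a scale on F must use the letter E.
E and Fb are enharmonically the same pitch, but only E uses the letter E, so it is the correct spelling here.

E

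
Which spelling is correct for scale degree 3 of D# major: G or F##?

Each scale degree takes a distinct letter name. Degree 3 of a scale on D must use the letter F.
F## and G are enharmonically the same pitch, but only F## uses the letter F, so it is the correct spelling here.

F##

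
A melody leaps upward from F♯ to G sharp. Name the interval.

major second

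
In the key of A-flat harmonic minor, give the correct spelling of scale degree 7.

G

Degree 7 takes the letter 6 steps above A, which is G.
In harmonic minor, degree 7 sits 11 semitones above the tonic. Ab + 11 semitones is pitch class 7, spelled on G as G.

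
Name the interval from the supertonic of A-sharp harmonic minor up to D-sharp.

minor third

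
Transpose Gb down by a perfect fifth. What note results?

Cb

G down a perfect fifth is C, so the target letter is C.
From Gb, a perfect fifth is 7 semitones down: Cb.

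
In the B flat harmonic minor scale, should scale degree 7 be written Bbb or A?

Each scale degree takes a distinct letter name. Degree 7 of a scale on B must use the letter A.
A and Bbb are enharmonically the same pitch, but only A uses the letter A, so it is the correct spelling here.

A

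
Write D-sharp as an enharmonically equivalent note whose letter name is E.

Eb

D# is pitch class 3. The letter E alone is pitch class 4.
To reach pitch class 3 from E requires an offset of -1 semitone, i.e. flat: Eb.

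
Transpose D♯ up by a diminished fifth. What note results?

A

A fifth above D lands on the letter A.
A diminished fifth spans 6 semitones, so D# moves to pitch class 9. On the letter A that is A.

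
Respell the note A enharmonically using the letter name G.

Plain G sits 2 semitones below A, so on the letter G the same pitch needs a double sharp: G##.

G##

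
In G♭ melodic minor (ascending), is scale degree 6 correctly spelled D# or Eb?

Each scale degree takes a distinct letter name. Degree 6 of a scale on G must use the letter E.
Eb and D# are enharmonically the same pitch, but only Eb uses the letter E, so it is the correct spelling here.

Eb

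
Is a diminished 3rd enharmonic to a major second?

Yes

A diminished third spans 2 semitones; a major second spans 2.
They are enharmonically equivalent.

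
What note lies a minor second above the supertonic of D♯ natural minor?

F#

The supertonic of D# natural minor is E#.
A minor second (1 semitone) above E# lands on the letter F, giving F#.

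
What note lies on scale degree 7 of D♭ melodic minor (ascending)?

The Db melodic minor (ascending) scale runs Db Eb Fb Gb Ab Bb C.
Degree 7 is C.

C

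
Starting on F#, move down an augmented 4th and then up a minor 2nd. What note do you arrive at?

An augmented fourth down from F# is C (letter C, 6 semitones down).
A minor second up from C is Db (letter D, 1 semitone up).

Db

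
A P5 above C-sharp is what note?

G#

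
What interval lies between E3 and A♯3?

Counting letters E–F–G–A gives a fourth.
E→A# = 6 semitones, 1 wider than the perfect fourth (5), so augmented.

augmented fourth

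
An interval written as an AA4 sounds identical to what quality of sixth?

A doubly augmented fourth spans 7 semitones.
A sixth spanning 7 semitones is diminished (the major sixth is 9).

diminished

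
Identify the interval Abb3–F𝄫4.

minor sixth

The letter names run A→F, a span of 5 letter steps, so the interval is some kind of sixth.
Abb to Fbb is 8 semitones. A major sixth is 9, so 8 makes it minor.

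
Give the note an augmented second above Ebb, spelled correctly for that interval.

A second above E lands on the letter F.
An augmented second spans 3 semitones, so Ebb moves to pitch class 5. On the letter F that is F.

F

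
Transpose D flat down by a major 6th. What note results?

Fb

A sixth below D lands on the letter F.
A major sixth spans 9 semitones, so Db moves to pitch class 4. On the letter F that is Fb.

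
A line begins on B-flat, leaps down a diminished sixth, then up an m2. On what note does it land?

E

A diminished sixth down from Bb is D# (letter D, 7 semitones down).
A minor second up from D# is E (letter E, 1 semitone up).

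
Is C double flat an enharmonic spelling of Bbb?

No

Two spellings are enharmonically equivalent only if they share a pitch class.
Here Cbb → 10, Bbb → 9; 9 ≠ 10, so they are not.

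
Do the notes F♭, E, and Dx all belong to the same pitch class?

Yes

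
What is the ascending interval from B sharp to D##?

major third

Counting letters B–C–D gives a third.
B#→D## = 4 semitones, exactly the major third.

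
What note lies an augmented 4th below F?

A fourth below F lands on the letter C.
An augmented fourth spans 6 semitones, so F moves to pitch class 11. On the letter C that is Cb.

Cb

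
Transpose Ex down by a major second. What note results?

D##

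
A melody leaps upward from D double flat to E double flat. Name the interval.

The letter names run D→E, a span of 1 letter step, so the interval is some kind of second.
Dbb to Ebb is 2 semitones. A major second is 2, so 2 makes it major.

major second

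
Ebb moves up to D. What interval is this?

augmented seventh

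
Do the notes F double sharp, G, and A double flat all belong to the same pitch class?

Yes

F## is pitch class 7; G is pitch class 7; Abb is pitch class 7.
All spellings map to pitch class 7, so they are enharmonically equivalent.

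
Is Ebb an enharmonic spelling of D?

Ebb is pitch class 2; D is pitch class 2.
All spellings map to pitch class 2, so they are enharmonically equivalent.

Yes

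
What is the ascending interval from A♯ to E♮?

Counting letters A–B–C–D–E gives a fifth.
A#→E = 6 semitones, 1 narrower than the perfect fifth (7), so diminished.

diminished fifth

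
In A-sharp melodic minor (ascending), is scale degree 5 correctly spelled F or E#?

E#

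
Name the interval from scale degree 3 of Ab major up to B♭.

Scale degree 3 of Ab major is C.
C up to Bb: letters C→B make it a seventh; 10 semitones makes it minor.

minor seventh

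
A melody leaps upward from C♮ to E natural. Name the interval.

major third

The letter names run C→E, a span of 2 letter steps, so the interval is some kind of third.
C to E is 4 semitones. A major third is 4, so 4 makes it major.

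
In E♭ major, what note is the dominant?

Degree 5 takes the letter 4 steps above E, which is B.
In major, degree 5 sits 7 semitones above the tonic. Eb + 7 semitones is pitch class 10, spelled on B as Bb.

Bb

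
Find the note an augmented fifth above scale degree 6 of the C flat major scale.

Scale degree 6 of Cb major is Ab.
An augmented fifth (8 semitones) above Ab lands on the letter E, giving E.

E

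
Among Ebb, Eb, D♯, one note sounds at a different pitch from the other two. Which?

Ebb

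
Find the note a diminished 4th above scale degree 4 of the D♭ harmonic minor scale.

Cbb

Scale degree 4 of Db harmonic minor is Gb.
A diminished fourth (4 semitones) above Gb lands on the letter C, giving Cbb.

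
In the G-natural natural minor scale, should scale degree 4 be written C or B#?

C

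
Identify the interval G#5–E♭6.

diminished sixth

Counting letters G–A–B–C–D–E gives a sixth.
G#→Eb = 7 semitones, 2 narrower than the major sixth (9), so diminished.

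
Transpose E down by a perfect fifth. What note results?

A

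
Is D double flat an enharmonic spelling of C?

Dbb = pitch class 0 and C = pitch class 0 — the same pitch class, so they are enharmonic equivalents.

Yes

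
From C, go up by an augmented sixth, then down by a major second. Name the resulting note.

G#

An augmented sixth up from C is A# (letter A, 10 semitones up).
A major second down from A# is G# (letter G, 2 semitones down).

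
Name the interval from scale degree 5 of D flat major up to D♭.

perfect fourth

Scale degree 5 of Db major is Ab.
Ab up to Db: letters A→D make it a fourth; 5 semitones makes it perfect.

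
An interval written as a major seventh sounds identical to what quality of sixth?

A major seventh spans 11 semitones.
A sixth spanning 11 semitones is doubly augmented (the major sixth is 9).

doubly augmented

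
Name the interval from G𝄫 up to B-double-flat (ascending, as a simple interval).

major third

The letter names run G→B, a span of 2 letter steps, so the interval is some kind of third.
Gbb to Bbb is 4 semitones. A major third is 4, so 4 makes it major.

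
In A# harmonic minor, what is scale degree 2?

Degree 2 takes the letter 1 step above A, which is B.
In harmonic minor, degree 2 sits 2 semitones above the tonic. A# + 2 semitones is pitch class 0, spelled on B as B#.

B#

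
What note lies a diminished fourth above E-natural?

Ab

E up a perfect fourth is A, so the target letter is A.
From E, a diminished fourth is 4 semitones up: Ab.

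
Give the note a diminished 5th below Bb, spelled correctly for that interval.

A fifth below B lands on the letter E.
A diminished fifth spans 6 semitones, so Bb moves to pitch class 4. On the letter E that is E.

E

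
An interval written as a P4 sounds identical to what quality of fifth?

A perfect fourth spans 5 semitones.
A fifth spanning 5 semitones is doubly diminished (the perfect fifth is 7).

doubly diminished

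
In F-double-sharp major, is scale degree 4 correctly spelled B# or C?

Each scale degree takes a distinct letter name. Degree 4 of a scale on F must use the letter B.
B# and C are enharmonically the same pitch, but only B# uses the letter B, so it is the correct spelling here.

B#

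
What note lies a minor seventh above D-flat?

A seventh above D lands on the letter C.
A minor seventh spans 10 semitones, so Db moves to pitch class 11. On the letter C that is Cb.

Cb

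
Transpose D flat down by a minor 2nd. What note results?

A second below D lands on the letter C.
A minor second spans 1 semitone, so Db moves to pitch class 0. On the letter C that is C.

C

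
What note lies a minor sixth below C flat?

Eb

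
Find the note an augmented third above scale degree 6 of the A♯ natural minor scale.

Scale degree 6 of A# natural minor is F#.
An augmented third (5 semitones) above F# lands on the letter A, giving A##.

A##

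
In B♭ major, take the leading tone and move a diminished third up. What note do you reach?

The leading tone of Bb major is A.
A diminished third (2 semitones) above A lands on the letter C, giving Cb.

Cb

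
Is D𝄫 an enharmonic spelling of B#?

Yes

Dbb is pitch class 0; B# is pitch class 0.
All spellings map to pitch class 0, so they are enharmonically equivalent.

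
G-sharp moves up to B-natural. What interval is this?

minor third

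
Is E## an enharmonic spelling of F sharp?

E## is pitch class 6; F# is pitch class 6.
All spellings map to pitch class 6, so they are enharmonically equivalent.

Yes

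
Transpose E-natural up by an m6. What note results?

C

A sixth above E lands on the letter C.
A minor sixth spans 8 semitones, so E moves to pitch class 0. On the letter C that is C.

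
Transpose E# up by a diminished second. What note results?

A second above E lands on the letter F.
A diminished second spans 0 semitones, so E# moves to pitch class 5. On the letter F that is F.

F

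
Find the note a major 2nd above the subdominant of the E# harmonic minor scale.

B#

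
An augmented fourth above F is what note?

B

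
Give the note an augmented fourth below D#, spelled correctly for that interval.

D down a perfect fourth is A, so the target letter is A.
From D#, an augmented fourth is 6 semitones down: A.

A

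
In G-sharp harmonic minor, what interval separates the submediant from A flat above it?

The submediant of G# harmonic minor is E.
E up to Ab: letters E→A make it a fourth; 4 semitones makes it diminished.

diminished fourth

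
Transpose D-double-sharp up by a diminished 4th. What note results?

G#

D up a perfect fourth is G, so the target letter is G.
From D##, a diminished fourth is 4 semitones up: G#.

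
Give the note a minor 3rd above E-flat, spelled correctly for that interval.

A third above E lands on the letter G.
A minor third spans 3 semitones, so Eb moves to pitch class 6. On the letter G that is Gb.

Gb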